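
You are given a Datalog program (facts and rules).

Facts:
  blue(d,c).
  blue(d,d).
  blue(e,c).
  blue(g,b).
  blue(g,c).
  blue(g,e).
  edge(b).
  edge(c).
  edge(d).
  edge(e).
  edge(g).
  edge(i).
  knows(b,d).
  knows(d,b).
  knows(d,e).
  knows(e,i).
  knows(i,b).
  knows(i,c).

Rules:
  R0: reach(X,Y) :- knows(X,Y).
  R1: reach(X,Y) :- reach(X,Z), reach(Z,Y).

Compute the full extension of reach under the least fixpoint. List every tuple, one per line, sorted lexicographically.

reach(b,b)
reach(b,c)
reach(b,d)
reach(b,e)
reach(b,i)
reach(d,b)
reach(d,c)
reach(d,d)
reach(d,e)
reach(d,i)
reach(e,b)
reach(e,c)
reach(e,d)
reach(e,e)
reach(e,i)
reach(i,b)
reach(i,c)
reach(i,d)
reach(i,e)
reach(i,i)

round 1: derive reach(b,d) via R0 from knows(b,d)
round 1: derive reach(d,b) via R0 from knows(d,b)
round 1: derive reach(d,e) via R0 from knows(d,e)
round 1: derive reach(e,i) via R0 from knows(e,i)
round 1: derive reach(i,b) via R0 from knows(i,b)
round 1: derive reach(i,c) via R0 from knows(i,c)
round 2: derive reach(b,b) via R1 from reach(b,d), reach(d,b)
round 2: derive reach(b,e) via R1 from reach(b,d), reach(d,e)
round 2: derive reach(d,d) via R1 from reach(d,b), reach(b,d)
round 2: derive reach(d,i) via R1 from reach(d,e), reach(e,i)
round 2: derive reach(e,b) via R1 from reach(e,i), reach(i,b)
round 2: derive reach(e,c) via R1 from reach(e,i), reach(i,c)
round 2: derive reach(i,d) via R1 from reach(i,b), reach(b,d)
round 3: derive reach(b,c) via R1 from reach(b,e), reach(e,c)
round 3: derive reach(b,i) via R1 from reach(b,d), reach(d,i)
round 3: derive reach(d,c) via R1 from reach(d,e), reach(e,c)
round 3: derive reach(e,d) via R1 from reach(e,b), reach(b,d)
round 3: derive reach(e,e) via R1 from reach(e,b), reach(b,e)
round 3: derive reach(i,e) via R1 from reach(i,b), reach(b,e)
round 3: derive reach(i,i) via R1 from reach(i,d), reach(d,i)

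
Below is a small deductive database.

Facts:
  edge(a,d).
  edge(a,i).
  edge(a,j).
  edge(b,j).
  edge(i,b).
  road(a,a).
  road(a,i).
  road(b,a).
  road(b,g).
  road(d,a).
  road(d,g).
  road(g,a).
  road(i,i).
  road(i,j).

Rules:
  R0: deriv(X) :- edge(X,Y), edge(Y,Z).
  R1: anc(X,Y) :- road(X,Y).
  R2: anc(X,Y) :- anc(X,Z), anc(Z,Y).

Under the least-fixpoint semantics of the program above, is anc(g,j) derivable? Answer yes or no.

yes

round 1: derive anc(a,a) via R1 from road(a,a)
round 1: derive anc(a,i) via R1 from road(a,i)
round 1: derive anc(b,a) via R1 from road(b,a)
round 1: derive anc(b,g) via R1 from road(b,g)
round 1: derive anc(d,a) via R1 from road(d,a)
round 1: derive anc(d,g) via R1 from road(d,g)
round 1: derive anc(g,a) via R1 from road(g,a)
round 1: derive anc(i,i) via R1 from road(i,i)
round 1: derive anc(i,j) via R1 from road(i,j)
round 2: derive anc(a,j) via R2 from anc(a,i), anc(i,j)
round 2: derive anc(b,i) via R2 from anc(b,a), anc(a,i)
round 2: derive anc(d,i) via R2 from anc(d,a), anc(a,i)
round 2: derive anc(g,i) via R2 from anc(g,a), anc(a,i)
round 3: derive anc(b,j) via R2 from anc(b,a), anc(a,j)
round 3: derive anc(d,j) via R2 from anc(d,a), anc(a,j)
round 3: derive anc(g,j) via R2 from anc(g,a), anc(a,j)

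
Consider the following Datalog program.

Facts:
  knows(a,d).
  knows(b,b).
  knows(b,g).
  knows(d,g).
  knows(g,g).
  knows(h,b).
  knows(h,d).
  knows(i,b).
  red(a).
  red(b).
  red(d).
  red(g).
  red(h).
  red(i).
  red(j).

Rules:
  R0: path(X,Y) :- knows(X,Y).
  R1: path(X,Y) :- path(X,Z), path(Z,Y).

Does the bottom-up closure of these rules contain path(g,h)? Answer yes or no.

round 1: derive path(a,d) via R0 from knows(a,d)
round 1: derive path(b,b) via R0 from knows(b,b)
round 1: derive path(b,g) via R0 from knows(b,g)
round 1: derive path(d,g) via R0 from knows(d,g)
round 1: derive path(g,g) via R0 from knows(g,g)
round 1: derive path(h,b) via R0 from knows(h,b)
round 1: derive path(h,d) via R0 from knows(h,d)
round 1: derive path(i,b) via R0 from knows(i,b)
round 2: derive path(a,g) via R1 from path(a,d), path(d,g)
round 2: derive path(h,g) via R1 from path(h,b), path(b,g)
round 2: derive path(i,g) via R1 from path(i,b), path(b,g)

no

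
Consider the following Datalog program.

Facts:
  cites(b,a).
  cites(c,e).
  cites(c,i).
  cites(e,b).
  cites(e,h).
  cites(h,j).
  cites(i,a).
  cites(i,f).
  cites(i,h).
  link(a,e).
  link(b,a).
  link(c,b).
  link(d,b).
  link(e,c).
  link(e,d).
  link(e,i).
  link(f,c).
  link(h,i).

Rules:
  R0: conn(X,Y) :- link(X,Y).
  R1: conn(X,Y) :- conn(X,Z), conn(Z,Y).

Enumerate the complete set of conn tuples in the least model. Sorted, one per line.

conn(a,a)
conn(a,b)
conn(a,c)
conn(a,d)
conn(a,e)
conn(a,i)
conn(b,a)
conn(b,b)
conn(b,c)
conn(b,d)
conn(b,e)
conn(b,i)
conn(c,a)
conn(c,b)
conn(c,c)
conn(c,d)
conn(c,e)
conn(c,i)
conn(d,a)
conn(d,b)
conn(d,c)
conn(d,d)
conn(d,e)
conn(d,i)
conn(e,a)
conn(e,b)
conn(e,c)
conn(e,d)
conn(e,e)
conn(e,i)
conn(f,a)
conn(f,b)
conn(f,c)
conn(f,d)
conn(f,e)
conn(f,i)
conn(h,i)

round 1: derive conn(a,e) via R0 from link(a,e)
round 1: derive conn(b,a) via R0 from link(b,a)
round 1: derive conn(c,b) via R0 from link(c,b)
round 1: derive conn(d,b) via R0 from link(d,b)
round 1: derive conn(e,c) via R0 from link(e,c)
round 1: derive conn(e,d) via R0 from link(e,d)
round 1: derive conn(e,i) via R0 from link(e,i)
round 1: derive conn(f,c) via R0 from link(f,c)
round 1: derive conn(h,i) via R0 from link(h,i)
round 2: derive conn(a,c) via R1 from conn(a,e), conn(e,c)
round 2: derive conn(a,d) via R1 from conn(a,e), conn(e,d)
round 2: derive conn(a,i) via R1 from conn(a,e), conn(e,i)
round 2: derive conn(b,e) via R1 from conn(b,a), conn(a,e)
round 2: derive conn(c,a) via R1 from conn(c,b), conn(b,a)
round 2: derive conn(d,a) via R1 from conn(d,b), conn(b,a)
round 2: derive conn(e,b) via R1 from conn(e,c), conn(c,b)
round 2: derive conn(f,b) via R1 from conn(f,c), conn(c,b)
round 3: derive conn(a,a) via R1 from conn(a,c), conn(c,a)
round 3: derive conn(a,b) via R1 from conn(a,c), conn(c,b)
round 3: derive conn(b,b) via R1 from conn(b,e), conn(e,b)
round 3: derive conn(b,c) via R1 from conn(b,a), conn(a,c)
round 3: derive conn(b,d) via R1 from conn(b,a), conn(a,d)
round 3: derive conn(b,i) via R1 from conn(b,a), conn(a,i)
round 3: derive conn(c,c) via R1 from conn(c,a), conn(a,c)
round 3: derive conn(c,d) via R1 from conn(c,a), conn(a,d)
round 3: derive conn(c,e) via R1 from conn(c,a), conn(a,e)
round 3: derive conn(c,i) via R1 from conn(c,a), conn(a,i)
round 3: derive conn(d,c) via R1 from conn(d,a), conn(a,c)
round 3: derive conn(d,d) via R1 from conn(d,a), conn(a,d)
round 3: derive conn(d,e) via R1 from conn(d,a), conn(a,e)
round 3: derive conn(d,i) via R1 from conn(d,a), conn(a,i)
round 3: derive conn(e,a) via R1 from conn(e,b), conn(b,a)
round 3: derive conn(e,e) via R1 from conn(e,b), conn(b,e)
round 3: derive conn(f,a) via R1 from conn(f,b), conn(b,a)
round 3: derive conn(f,e) via R1 from conn(f,b), conn(b,e)
round 4: derive conn(f,d) via R1 from conn(f,a), conn(a,d)
round 4: derive conn(f,i) via R1 from conn(f,a), conn(a,i)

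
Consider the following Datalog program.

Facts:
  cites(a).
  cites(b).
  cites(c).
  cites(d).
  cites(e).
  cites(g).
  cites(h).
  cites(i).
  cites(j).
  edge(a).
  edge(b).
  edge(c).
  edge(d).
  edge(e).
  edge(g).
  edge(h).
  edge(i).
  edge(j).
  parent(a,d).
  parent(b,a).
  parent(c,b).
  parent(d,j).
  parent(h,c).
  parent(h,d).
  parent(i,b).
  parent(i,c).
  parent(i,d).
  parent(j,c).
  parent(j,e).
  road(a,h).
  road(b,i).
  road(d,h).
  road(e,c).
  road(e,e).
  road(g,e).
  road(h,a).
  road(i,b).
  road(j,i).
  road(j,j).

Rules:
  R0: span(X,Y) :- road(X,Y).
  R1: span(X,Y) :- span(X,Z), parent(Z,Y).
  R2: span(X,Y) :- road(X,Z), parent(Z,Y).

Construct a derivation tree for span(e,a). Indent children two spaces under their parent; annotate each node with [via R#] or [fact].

span(e,a)  [via R1]
  span(e,b)  [via R2]
    road(e,c)  [fact]
    parent(c,b)  [fact]
  parent(b,a)  [fact]

round 1: derive span(a,h) via R0 from road(a,h)
round 1: derive span(b,i) via R0 from road(b,i)
round 1: derive span(d,h) via R0 from road(d,h)
round 1: derive span(e,c) via R0 from road(e,c)
round 1: derive span(e,e) via R0 from road(e,e)
round 1: derive span(g,e) via R0 from road(g,e)
round 1: derive span(h,a) via R0 from road(h,a)
round 1: derive span(i,b) via R0 from road(i,b)
round 1: derive span(j,i) via R0 from road(j,i)
round 1: derive span(j,j) via R0 from road(j,j)
round 1: derive span(a,c) via R2 from road(a,h), parent(h,c)
round 1: derive span(a,d) via R2 from road(a,h), parent(h,d)
round 1: derive span(b,b) via R2 from road(b,i), parent(i,b)
round 1: derive span(b,c) via R2 from road(b,i), parent(i,c)
round 1: derive span(b,d) via R2 from road(b,i), parent(i,d)
round 1: derive span(d,c) via R2 from road(d,h), parent(h,c)
round 1: derive span(d,d) via R2 from road(d,h), parent(h,d)
round 1: derive span(e,b) via R2 from road(e,c), parent(c,b)
round 1: derive span(h,d) via R2 from road(h,a), parent(a,d)
round 1: derive span(i,a) via R2 from road(i,b), parent(b,a)
round 1: derive span(j,b) via R2 from road(j,i), parent(i,b)
round 1: derive span(j,c) via R2 from road(j,i), parent(i,c)
round 1: derive span(j,d) via R2 from road(j,i), parent(i,d)
round 1: derive span(j,e) via R2 from road(j,j), parent(j,e)
round 2: derive span(a,b) via R1 from span(a,c), parent(c,b)
round 2: derive span(a,j) via R1 from span(a,d), parent(d,j)
round 2: derive span(b,a) via R1 from span(b,b), parent(b,a)
round 2: derive span(b,j) via R1 from span(b,d), parent(d,j)
round 2: derive span(d,b) via R1 from span(d,c), parent(c,b)
round 2: derive span(d,j) via R1 from span(d,d), parent(d,j)
round 2: derive span(e,a) via R1 from span(e,b), parent(b,a)
round 2: derive span(h,j) via R1 from span(h,d), parent(d,j)
round 2: derive span(i,d) via R1 from span(i,a), parent(a,d)
round 2: derive span(j,a) via R1 from span(j,b), parent(b,a)
round 3: derive span(a,a) via R1 from span(a,b), parent(b,a)
round 3: derive span(a,e) via R1 from span(a,j), parent(j,e)
round 3: derive span(b,e) via R1 from span(b,j), parent(j,e)
round 3: derive span(d,a) via R1 from span(d,b), parent(b,a)
round 3: derive span(d,e) via R1 from span(d,j), parent(j,e)
round 3: derive span(e,d) via R1 from span(e,a), parent(a,d)
round 3: derive span(h,c) via R1 from span(h,j), parent(j,c)
round 3: derive span(h,e) via R1 from span(h,j), parent(j,e)
round 3: derive span(i,j) via R1 from span(i,d), parent(d,j)
round 4: derive span(e,j) via R1 from span(e,d), parent(d,j)
round 4: derive span(h,b) via R1 from span(h,c), parent(c,b)
round 4: derive span(i,c) via R1 from span(i,j), parent(j,c)
round 4: derive span(i,e) via R1 from span(i,j), parent(j,e)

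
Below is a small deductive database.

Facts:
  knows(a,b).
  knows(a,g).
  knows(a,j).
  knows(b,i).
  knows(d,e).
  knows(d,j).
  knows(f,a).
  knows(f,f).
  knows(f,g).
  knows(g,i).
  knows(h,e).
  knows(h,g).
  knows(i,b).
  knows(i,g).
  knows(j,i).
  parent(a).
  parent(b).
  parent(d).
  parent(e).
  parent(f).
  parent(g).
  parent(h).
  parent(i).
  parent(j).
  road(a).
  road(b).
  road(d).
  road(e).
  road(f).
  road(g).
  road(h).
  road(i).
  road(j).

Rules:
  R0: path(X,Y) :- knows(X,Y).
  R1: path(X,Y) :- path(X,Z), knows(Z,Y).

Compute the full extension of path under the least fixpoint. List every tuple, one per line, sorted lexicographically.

round 1: derive path(a,b) via R0 from knows(a,b)
round 1: derive path(a,g) via R0 from knows(a,g)
round 1: derive path(a,j) via R0 from knows(a,j)
round 1: derive path(b,i) via R0 from knows(b,i)
round 1: derive path(d,e) via R0 from knows(d,e)
round 1: derive path(d,j) via R0 from knows(d,j)
round 1: derive path(f,a) via R0 from knows(f,a)
round 1: derive path(f,f) via R0 from knows(f,f)
round 1: derive path(f,g) via R0 from knows(f,g)
round 1: derive path(g,i) via R0 from knows(g,i)
round 1: derive path(h,e) via R0 from knows(h,e)
round 1: derive path(h,g) via R0 from knows(h,g)
round 1: derive path(i,b) via R0 from knows(i,b)
round 1: derive path(i,g) via R0 from knows(i,g)
round 1: derive path(j,i) via R0 from knows(j,i)
round 2: derive path(a,i) via R1 from path(a,b), knows(b,i)
round 2: derive path(b,b) via R1 from path(b,i), knows(i,b)
round 2: derive path(b,g) via R1 from path(b,i), knows(i,g)
round 2: derive path(d,i) via R1 from path(d,j), knows(j,i)
round 2: derive path(f,b) via R1 from path(f,a), knows(a,b)
round 2: derive path(f,i) via R1 from path(f,g), knows(g,i)
round 2: derive path(f,j) via R1 from path(f,a), knows(a,j)
round 2: derive path(g,b) via R1 from path(g,i), knows(i,b)
round 2: derive path(g,g) via R1 from path(g,i), knows(i,g)
round 2: derive path(h,i) via R1 from path(h,g), knows(g,i)
round 2: derive path(i,i) via R1 from path(i,b), knows(b,i)
round 2: derive path(j,b) via R1 from path(j,i), knows(i,b)
round 2: derive path(j,g) via R1 from path(j,i), knows(i,g)
round 3: derive path(d,b) via R1 from path(d,i), knows(i,b)
round 3: derive path(d,g) via R1 from path(d,i), knows(i,g)
round 3: derive path(h,b) via R1 from path(h,i), knows(i,b)

path(a,b)
path(a,g)
path(a,i)
path(a,j)
path(b,b)
path(b,g)
path(b,i)
path(d,b)
path(d,e)
path(d,g)
path(d,i)
path(d,j)
path(f,a)
path(f,b)
path(f,f)
path(f,g)
path(f,i)
path(f,j)
path(g,b)
path(g,g)
path(g,i)
path(h,b)
path(h,e)
path(h,g)
path(h,i)
path(i,b)
path(i,g)
path(i,i)
path(j,b)
path(j,g)
path(j,i)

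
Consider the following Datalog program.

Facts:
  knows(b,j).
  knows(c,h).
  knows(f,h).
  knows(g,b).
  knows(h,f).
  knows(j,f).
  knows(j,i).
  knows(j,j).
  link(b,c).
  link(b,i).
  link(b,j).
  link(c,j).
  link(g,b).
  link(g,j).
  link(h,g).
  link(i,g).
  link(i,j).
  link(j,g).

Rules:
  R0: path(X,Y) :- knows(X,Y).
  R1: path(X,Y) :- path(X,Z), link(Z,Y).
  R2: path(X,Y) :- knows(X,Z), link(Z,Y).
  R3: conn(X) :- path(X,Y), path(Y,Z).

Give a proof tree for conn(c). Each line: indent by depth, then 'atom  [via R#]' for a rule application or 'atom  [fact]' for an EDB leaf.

round 1: derive path(b,j) via R0 from knows(b,j)
round 1: derive path(c,h) via R0 from knows(c,h)
round 1: derive path(f,h) via R0 from knows(f,h)
round 1: derive path(g,b) via R0 from knows(g,b)
round 1: derive path(h,f) via R0 from knows(h,f)
round 1: derive path(j,f) via R0 from knows(j,f)
round 1: derive path(j,i) via R0 from knows(j,i)
round 1: derive path(j,j) via R0 from knows(j,j)
round 1: derive path(b,g) via R2 from knows(b,j), link(j,g)
round 1: derive path(c,g) via R2 from knows(c,h), link(h,g)
round 1: derive path(f,g) via R2 from knows(f,h), link(h,g)
round 1: derive path(g,c) via R2 from knows(g,b), link(b,c)
round 1: derive path(g,i) via R2 from knows(g,b), link(b,i)
round 1: derive path(g,j) via R2 from knows(g,b), link(b,j)
round 1: derive path(j,g) via R2 from knows(j,i), link(i,g)
round 2: derive path(b,b) via R1 from path(b,g), link(g,b)
round 2: derive path(c,b) via R1 from path(c,g), link(g,b)
round 2: derive path(c,j) via R1 from path(c,g), link(g,j)
round 2: derive path(f,b) via R1 from path(f,g), link(g,b)
round 2: derive path(f,j) via R1 from path(f,g), link(g,j)
round 2: derive path(g,g) via R1 from path(g,i), link(i,g)
round 2: derive path(j,b) via R1 from path(j,g), link(g,b)
round 2: derive conn(b) via R3 from path(b,g), path(g,b)
round 2: derive conn(c) via R3 from path(c,g), path(g,b)
round 2: derive conn(f) via R3 from path(f,g), path(g,b)
round 2: derive conn(g) via R3 from path(g,b), path(b,g)
round 2: derive conn(h) via R3 from path(h,f), path(f,g)
round 2: derive conn(j) via R3 from path(j,f), path(f,g)
round 3: derive path(b,c) via R1 from path(b,b), link(b,c)
round 3: derive path(b,i) via R1 from path(b,b), link(b,i)
round 3: derive path(c,c) via R1 from path(c,b), link(b,c)
round 3: derive path(c,i) via R1 from path(c,b), link(b,i)
round 3: derive path(f,c) via R1 from path(f,b), link(b,c)
round 3: derive path(f,i) via R1 from path(f,b), link(b,i)
round 3: derive path(j,c) via R1 from path(j,b), link(b,c)

conn(c)  [via R3]
  path(c,g)  [via R2]
    knows(c,h)  [fact]
    link(h,g)  [fact]
  path(g,b)  [via R0]
    knows(g,b)  [fact]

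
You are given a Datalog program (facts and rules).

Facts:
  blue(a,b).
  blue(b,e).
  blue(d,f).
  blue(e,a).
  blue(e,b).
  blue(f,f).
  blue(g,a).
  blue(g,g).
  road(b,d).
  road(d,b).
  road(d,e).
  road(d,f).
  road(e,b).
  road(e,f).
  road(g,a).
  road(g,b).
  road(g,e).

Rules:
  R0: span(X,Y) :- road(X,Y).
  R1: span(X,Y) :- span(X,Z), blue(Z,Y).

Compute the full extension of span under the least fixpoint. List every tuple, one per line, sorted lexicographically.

span(b,d)
span(b,f)
span(d,a)
span(d,b)
span(d,e)
span(d,f)
span(e,a)
span(e,b)
span(e,e)
span(e,f)
span(g,a)
span(g,b)
span(g,e)

round 1: derive span(b,d) via R0 from road(b,d)
round 1: derive span(d,b) via R0 from road(d,b)
round 1: derive span(d,e) via R0 from road(d,e)
round 1: derive span(d,f) via R0 from road(d,f)
round 1: derive span(e,b) via R0 from road(e,b)
round 1: derive span(e,f) via R0 from road(e,f)
round 1: derive span(g,a) via R0 from road(g,a)
round 1: derive span(g,b) via R0 from road(g,b)
round 1: derive span(g,e) via R0 from road(g,e)
round 2: derive span(b,f) via R1 from span(b,d), blue(d,f)
round 2: derive span(d,a) via R1 from span(d,e), blue(e,a)
round 2: derive span(e,e) via R1 from span(e,b), blue(b,e)
round 3: derive span(e,a) via R1 from span(e,e), blue(e,a)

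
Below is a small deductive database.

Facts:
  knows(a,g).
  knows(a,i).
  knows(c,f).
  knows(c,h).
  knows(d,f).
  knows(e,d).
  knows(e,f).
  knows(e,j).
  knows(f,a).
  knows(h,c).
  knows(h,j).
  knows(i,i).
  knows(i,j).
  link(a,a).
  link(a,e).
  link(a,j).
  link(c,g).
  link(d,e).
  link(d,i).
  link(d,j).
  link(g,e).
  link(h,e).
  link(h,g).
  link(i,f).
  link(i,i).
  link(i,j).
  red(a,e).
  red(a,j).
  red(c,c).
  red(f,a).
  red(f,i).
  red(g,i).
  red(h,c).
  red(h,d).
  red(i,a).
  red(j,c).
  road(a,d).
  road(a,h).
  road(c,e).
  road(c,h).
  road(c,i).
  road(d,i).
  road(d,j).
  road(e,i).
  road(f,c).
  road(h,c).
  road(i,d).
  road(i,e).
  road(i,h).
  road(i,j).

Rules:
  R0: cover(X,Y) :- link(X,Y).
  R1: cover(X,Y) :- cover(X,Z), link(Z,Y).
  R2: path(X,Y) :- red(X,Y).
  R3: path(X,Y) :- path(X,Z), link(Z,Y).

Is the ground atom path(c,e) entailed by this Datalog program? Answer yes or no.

yes

round 1: derive path(a,e) via R2 from red(a,e)
round 1: derive path(a,j) via R2 from red(a,j)
round 1: derive path(c,c) via R2 from red(c,c)
round 1: derive path(f,a) via R2 from red(f,a)
round 1: derive path(f,i) via R2 from red(f,i)
round 1: derive path(g,i) via R2 from red(g,i)
round 1: derive path(h,c) via R2 from red(h,c)
round 1: derive path(h,d) via R2 from red(h,d)
round 1: derive path(i,a) via R2 from red(i,a)
round 1: derive path(j,c) via R2 from red(j,c)
round 2: derive path(c,g) via R3 from path(c,c), link(c,g)
round 2: derive path(f,e) via R3 from path(f,a), link(a,e)
round 2: derive path(f,f) via R3 from path(f,i), link(i,f)
round 2: derive path(f,j) via R3 from path(f,a), link(a,j)
round 2: derive path(g,f) via R3 from path(g,i), link(i,f)
round 2: derive path(g,j) via R3 from path(g,i), link(i,j)
round 2: derive path(h,e) via R3 from path(h,d), link(d,e)
round 2: derive path(h,g) via R3 from path(h,c), link(c,g)
round 2: derive path(h,i) via R3 from path(h,d), link(d,i)
round 2: derive path(h,j) via R3 from path(h,d), link(d,j)
round 2: derive path(i,e) via R3 from path(i,a), link(a,e)
round 2: derive path(i,j) via R3 from path(i,a), link(a,j)
round 2: derive path(j,g) via R3 from path(j,c), link(c,g)
round 3: derive path(c,e) via R3 from path(c,g), link(g,e)
round 3: derive path(h,f) via R3 from path(h,i), link(i,f)
round 3: derive path(j,e) via R3 from path(j,g), link(g,e)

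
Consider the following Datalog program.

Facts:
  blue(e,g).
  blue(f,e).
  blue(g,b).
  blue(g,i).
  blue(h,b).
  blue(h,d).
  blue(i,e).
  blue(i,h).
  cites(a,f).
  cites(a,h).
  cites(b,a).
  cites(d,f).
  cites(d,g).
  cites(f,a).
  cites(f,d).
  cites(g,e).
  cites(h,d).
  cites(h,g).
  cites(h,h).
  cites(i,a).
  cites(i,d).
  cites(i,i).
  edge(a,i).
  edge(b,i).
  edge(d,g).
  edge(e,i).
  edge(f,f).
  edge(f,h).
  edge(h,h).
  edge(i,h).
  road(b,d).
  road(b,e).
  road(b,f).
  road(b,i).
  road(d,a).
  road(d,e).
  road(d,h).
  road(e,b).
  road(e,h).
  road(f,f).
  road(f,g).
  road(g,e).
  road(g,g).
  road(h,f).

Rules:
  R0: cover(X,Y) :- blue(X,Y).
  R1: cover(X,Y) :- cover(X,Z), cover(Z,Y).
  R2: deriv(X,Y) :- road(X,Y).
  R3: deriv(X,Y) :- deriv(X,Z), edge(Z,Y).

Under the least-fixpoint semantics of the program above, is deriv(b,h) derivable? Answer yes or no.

yes

round 1: derive deriv(b,d) via R2 from road(b,d)
round 1: derive deriv(b,e) via R2 from road(b,e)
round 1: derive deriv(b,f) via R2 from road(b,f)
round 1: derive deriv(b,i) via R2 from road(b,i)
round 1: derive deriv(d,a) via R2 from road(d,a)
round 1: derive deriv(d,e) via R2 from road(d,e)
round 1: derive deriv(d,h) via R2 from road(d,h)
round 1: derive deriv(e,b) via R2 from road(e,b)
round 1: derive deriv(e,h) via R2 from road(e,h)
round 1: derive deriv(f,f) via R2 from road(f,f)
round 1: derive deriv(f,g) via R2 from road(f,g)
round 1: derive deriv(g,e) via R2 from road(g,e)
round 1: derive deriv(g,g) via R2 from road(g,g)
round 1: derive deriv(h,f) via R2 from road(h,f)
round 2: derive deriv(b,g) via R3 from deriv(b,d), edge(d,g)
round 2: derive deriv(b,h) via R3 from deriv(b,f), edge(f,h)
round 2: derive deriv(d,i) via R3 from deriv(d,a), edge(a,i)
round 2: derive deriv(e,i) via R3 from deriv(e,b), edge(b,i)
round 2: derive deriv(f,h) via R3 from deriv(f,f), edge(f,h)
round 2: derive deriv(g,i) via R3 from deriv(g,e), edge(e,i)
round 2: derive deriv(h,h) via R3 from deriv(h,f), edge(f,h)
round 3: derive deriv(g,h) via R3 from deriv(g,i), edge(i,h)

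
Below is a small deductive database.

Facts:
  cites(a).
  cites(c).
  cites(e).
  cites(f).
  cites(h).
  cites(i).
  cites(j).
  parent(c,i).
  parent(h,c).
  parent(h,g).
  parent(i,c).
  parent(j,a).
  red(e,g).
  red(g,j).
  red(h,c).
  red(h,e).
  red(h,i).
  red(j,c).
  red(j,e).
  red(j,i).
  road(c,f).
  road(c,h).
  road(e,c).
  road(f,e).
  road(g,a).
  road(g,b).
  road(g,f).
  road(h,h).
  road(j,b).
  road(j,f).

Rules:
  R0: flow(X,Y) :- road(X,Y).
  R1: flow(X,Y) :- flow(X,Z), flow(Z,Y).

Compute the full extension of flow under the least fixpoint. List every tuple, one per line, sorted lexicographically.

round 1: derive flow(c,f) via R0 from road(c,f)
round 1: derive flow(c,h) via R0 from road(c,h)
round 1: derive flow(e,c) via R0 from road(e,c)
round 1: derive flow(f,e) via R0 from road(f,e)
round 1: derive flow(g,a) via R0 from road(g,a)
round 1: derive flow(g,b) via R0 from road(g,b)
round 1: derive flow(g,f) via R0 from road(g,f)
round 1: derive flow(h,h) via R0 from road(h,h)
round 1: derive flow(j,b) via R0 from road(j,b)
round 1: derive flow(j,f) via R0 from road(j,f)
round 2: derive flow(c,e) via R1 from flow(c,f), flow(f,e)
round 2: derive flow(e,f) via R1 from flow(e,c), flow(c,f)
round 2: derive flow(e,h) via R1 from flow(e,c), flow(c,h)
round 2: derive flow(f,c) via R1 from flow(f,e), flow(e,c)
round 2: derive flow(g,e) via R1 from flow(g,f), flow(f,e)
round 2: derive flow(j,e) via R1 from flow(j,f), flow(f,e)
round 3: derive flow(c,c) via R1 from flow(c,e), flow(e,c)
round 3: derive flow(e,e) via R1 from flow(e,c), flow(c,e)
round 3: derive flow(f,f) via R1 from flow(f,c), flow(c,f)
round 3: derive flow(f,h) via R1 from flow(f,c), flow(c,h)
round 3: derive flow(g,c) via R1 from flow(g,e), flow(e,c)
round 3: derive flow(g,h) via R1 from flow(g,e), flow(e,h)
round 3: derive flow(j,c) via R1 from flow(j,e), flow(e,c)
round 3: derive flow(j,h) via R1 from flow(j,e), flow(e,h)

flow(c,c)
flow(c,e)
flow(c,f)
flow(c,h)
flow(e,c)
flow(e,e)
flow(e,f)
flow(e,h)
flow(f,c)
flow(f,e)
flow(f,f)
flow(f,h)
flow(g,a)
flow(g,b)
flow(g,c)
flow(g,e)
flow(g,f)
flow(g,h)
flow(h,h)
flow(j,b)
flow(j,c)
flow(j,e)
flow(j,f)
flow(j,h)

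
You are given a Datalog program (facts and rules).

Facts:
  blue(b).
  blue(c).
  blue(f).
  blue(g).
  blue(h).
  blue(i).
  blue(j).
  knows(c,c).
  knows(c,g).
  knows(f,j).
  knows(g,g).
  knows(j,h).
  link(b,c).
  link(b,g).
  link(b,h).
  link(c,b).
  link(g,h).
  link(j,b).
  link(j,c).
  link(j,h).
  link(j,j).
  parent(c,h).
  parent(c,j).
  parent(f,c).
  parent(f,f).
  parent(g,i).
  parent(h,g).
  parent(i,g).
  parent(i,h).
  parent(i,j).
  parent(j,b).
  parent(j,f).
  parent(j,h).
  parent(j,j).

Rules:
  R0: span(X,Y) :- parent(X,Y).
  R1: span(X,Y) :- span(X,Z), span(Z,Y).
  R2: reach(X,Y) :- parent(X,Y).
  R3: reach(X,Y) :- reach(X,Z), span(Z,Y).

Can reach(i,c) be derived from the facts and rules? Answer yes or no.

yes

round 1: derive span(c,h) via R0 from parent(c,h)
round 1: derive span(c,j) via R0 from parent(c,j)
round 1: derive span(f,c) via R0 from parent(f,c)
round 1: derive span(f,f) via R0 from parent(f,f)
round 1: derive span(g,i) via R0 from parent(g,i)
round 1: derive span(h,g) via R0 from parent(h,g)
round 1: derive span(i,g) via R0 from parent(i,g)
round 1: derive span(i,h) via R0 from parent(i,h)
round 1: derive span(i,j) via R0 from parent(i,j)
round 1: derive span(j,b) via R0 from parent(j,b)
round 1: derive span(j,f) via R0 from parent(j,f)
round 1: derive span(j,h) via R0 from parent(j,h)
round 1: derive span(j,j) via R0 from parent(j,j)
round 1: derive reach(c,h) via R2 from parent(c,h)
round 1: derive reach(c,j) via R2 from parent(c,j)
round 1: derive reach(f,c) via R2 from parent(f,c)
round 1: derive reach(f,f) via R2 from parent(f,f)
round 1: derive reach(g,i) via R2 from parent(g,i)
round 1: derive reach(h,g) via R2 from parent(h,g)
round 1: derive reach(i,g) via R2 from parent(i,g)
round 1: derive reach(i,h) via R2 from parent(i,h)
round 1: derive reach(i,j) via R2 from parent(i,j)
round 1: derive reach(j,b) via R2 from parent(j,b)
round 1: derive reach(j,f) via R2 from parent(j,f)
round 1: derive reach(j,h) via R2 from parent(j,h)
round 1: derive reach(j,j) via R2 from parent(j,j)
round 2: derive span(c,b) via R1 from span(c,j), span(j,b)
round 2: derive span(c,f) via R1 from span(c,j), span(j,f)
round 2: derive span(c,g) via R1 from span(c,h), span(h,g)
round 2: derive span(f,h) via R1 from span(f,c), span(c,h)
round 2: derive span(f,j) via R1 from span(f,c), span(c,j)
round 2: derive span(g,g) via R1 from span(g,i), span(i,g)
round 2: derive span(g,h) via R1 from span(g,i), span(i,h)
round 2: derive span(g,j) via R1 from span(g,i), span(i,j)
round 2: derive span(h,i) via R1 from span(h,g), span(g,i)
round 2: derive span(i,b) via R1 from span(i,j), span(j,b)
round 2: derive span(i,f) via R1 from span(i,j), span(j,f)
round 2: derive span(i,i) via R1 from span(i,g), span(g,i)
round 2: derive span(j,c) via R1 from span(j,f), span(f,c)
round 2: derive span(j,g) via R1 from span(j,h), span(h,g)
round 2: derive reach(c,b) via R3 from reach(c,j), span(j,b)
round 2: derive reach(c,f) via R3 from reach(c,j), span(j,f)
round 2: derive reach(c,g) via R3 from reach(c,h), span(h,g)
round 2: derive reach(f,h) via R3 from reach(f,c), span(c,h)
round 2: derive reach(f,j) via R3 from reach(f,c), span(c,j)
round 2: derive reach(g,g) via R3 from reach(g,i), span(i,g)
round 2: derive reach(g,h) via R3 from reach(g,i), span(i,h)
round 2: derive reach(g,j) via R3 from reach(g,i), span(i,j)
round 2: derive reach(h,i) via R3 from reach(h,g), span(g,i)
round 2: derive reach(i,b) via R3 from reach(i,j), span(j,b)
round 2: derive reach(i,f) via R3 from reach(i,j), span(j,f)
round 2: derive reach(i,i) via R3 from reach(i,g), span(g,i)
round 2: derive reach(j,c) via R3 from reach(j,f), span(f,c)
round 2: derive reach(j,g) via R3 from reach(j,h), span(h,g)
round 3: derive span(c,c) via R1 from span(c,f), span(f,c)
round 3: derive span(c,i) via R1 from span(c,g), span(g,i)
round 3: derive span(f,b) via R1 from span(f,c), span(c,b)
round 3: derive span(f,g) via R1 from span(f,c), span(c,g)
round 3: derive span(f,i) via R1 from span(f,h), span(h,i)
round 3: derive span(g,b) via R1 from span(g,i), span(i,b)
round 3: derive span(g,c) via R1 from span(g,j), span(j,c)
round 3: derive span(g,f) via R1 from span(g,i), span(i,f)
round 3: derive span(h,b) via R1 from span(h,i), span(i,b)
round 3: derive span(h,f) via R1 from span(h,i), span(i,f)
round 3: derive span(h,h) via R1 from span(h,g), span(g,h)
round 3: derive span(h,j) via R1 from span(h,g), span(g,j)
round 3: derive span(i,c) via R1 from span(i,f), span(f,c)
round 3: derive span(j,i) via R1 from span(j,g), span(g,i)
round 3: derive reach(c,c) via R3 from reach(c,f), span(f,c)
round 3: derive reach(c,i) via R3 from reach(c,g), span(g,i)
round 3: derive reach(f,b) via R3 from reach(f,c), span(c,b)
round 3: derive reach(f,g) via R3 from reach(f,c), span(c,g)
round 3: derive reach(f,i) via R3 from reach(f,h), span(h,i)
round 3: derive reach(g,b) via R3 from reach(g,i), span(i,b)
round 3: derive reach(g,c) via R3 from reach(g,j), span(j,c)
round 3: derive reach(g,f) via R3 from reach(g,i), span(i,f)
round 3: derive reach(h,b) via R3 from reach(h,i), span(i,b)
round 3: derive reach(h,f) via R3 from reach(h,i), span(i,f)
round 3: derive reach(h,h) via R3 from reach(h,g), span(g,h)
round 3: derive reach(h,j) via R3 from reach(h,g), span(g,j)
round 3: derive reach(i,c) via R3 from reach(i,f), span(f,c)
round 3: derive reach(j,i) via R3 from reach(j,g), span(g,i)
round 4: derive span(h,c) via R1 from span(h,f), span(f,c)
round 4: derive reach(h,c) via R3 from reach(h,f), span(f,c)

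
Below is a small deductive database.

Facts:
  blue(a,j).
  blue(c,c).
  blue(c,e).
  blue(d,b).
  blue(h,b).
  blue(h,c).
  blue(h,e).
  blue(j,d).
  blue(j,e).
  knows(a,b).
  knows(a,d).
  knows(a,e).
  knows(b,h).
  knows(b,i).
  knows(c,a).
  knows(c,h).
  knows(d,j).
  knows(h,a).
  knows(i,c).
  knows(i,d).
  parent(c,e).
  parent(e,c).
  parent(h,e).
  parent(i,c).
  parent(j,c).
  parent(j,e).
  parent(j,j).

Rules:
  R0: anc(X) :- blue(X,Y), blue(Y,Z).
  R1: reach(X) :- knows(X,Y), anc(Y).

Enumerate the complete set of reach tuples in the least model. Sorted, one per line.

round 1: derive anc(a) via R0 from blue(a,j), blue(j,d)
round 1: derive anc(c) via R0 from blue(c,c), blue(c,c)
round 1: derive anc(h) via R0 from blue(h,c), blue(c,c)
round 1: derive anc(j) via R0 from blue(j,d), blue(d,b)
round 2: derive reach(b) via R1 from knows(b,h), anc(h)
round 2: derive reach(c) via R1 from knows(c,a), anc(a)
round 2: derive reach(d) via R1 from knows(d,j), anc(j)
round 2: derive reach(h) via R1 from knows(h,a), anc(a)
round 2: derive reach(i) via R1 from knows(i,c), anc(c)

reach(b)
reach(c)
reach(d)
reach(h)
reach(i)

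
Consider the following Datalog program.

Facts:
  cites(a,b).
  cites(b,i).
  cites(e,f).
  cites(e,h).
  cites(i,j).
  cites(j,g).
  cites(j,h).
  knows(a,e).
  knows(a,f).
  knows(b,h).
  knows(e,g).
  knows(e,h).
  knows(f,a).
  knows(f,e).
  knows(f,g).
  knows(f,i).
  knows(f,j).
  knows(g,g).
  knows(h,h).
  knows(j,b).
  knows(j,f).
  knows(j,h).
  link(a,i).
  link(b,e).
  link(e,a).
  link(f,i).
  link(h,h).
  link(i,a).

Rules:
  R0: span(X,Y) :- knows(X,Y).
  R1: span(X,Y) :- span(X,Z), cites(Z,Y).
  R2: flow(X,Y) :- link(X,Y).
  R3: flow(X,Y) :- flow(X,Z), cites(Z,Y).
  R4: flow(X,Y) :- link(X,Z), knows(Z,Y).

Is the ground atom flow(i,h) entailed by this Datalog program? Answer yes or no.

round 1: derive flow(a,i) via R2 from link(a,i)
round 1: derive flow(b,e) via R2 from link(b,e)
round 1: derive flow(e,a) via R2 from link(e,a)
round 1: derive flow(f,i) via R2 from link(f,i)
round 1: derive flow(h,h) via R2 from link(h,h)
round 1: derive flow(i,a) via R2 from link(i,a)
round 1: derive flow(b,g) via R4 from link(b,e), knows(e,g)
round 1: derive flow(b,h) via R4 from link(b,e), knows(e,h)
round 1: derive flow(e,e) via R4 from link(e,a), knows(a,e)
round 1: derive flow(e,f) via R4 from link(e,a), knows(a,f)
round 1: derive flow(i,e) via R4 from link(i,a), knows(a,e)
round 1: derive flow(i,f) via R4 from link(i,a), knows(a,f)
round 2: derive flow(a,j) via R3 from flow(a,i), cites(i,j)
round 2: derive flow(b,f) via R3 from flow(b,e), cites(e,f)
round 2: derive flow(e,b) via R3 from flow(e,a), cites(a,b)
round 2: derive flow(e,h) via R3 from flow(e,e), cites(e,h)
round 2: derive flow(f,j) via R3 from flow(f,i), cites(i,j)
round 2: derive flow(i,b) via R3 from flow(i,a), cites(a,b)
round 2: derive flow(i,h) via R3 from flow(i,e), cites(e,h)
round 3: derive flow(a,g) via R3 from flow(a,j), cites(j,g)
round 3: derive flow(a,h) via R3 from flow(a,j), cites(j,h)
round 3: derive flow(e,i) via R3 from flow(e,b), cites(b,i)
round 3: derive flow(f,g) via R3 from flow(f,j), cites(j,g)
round 3: derive flow(f,h) via R3 from flow(f,j), cites(j,h)
round 3: derive flow(i,i) via R3 from flow(i,b), cites(b,i)
round 4: derive flow(e,j) via R3 from flow(e,i), cites(i,j)
round 4: derive flow(i,j) via R3 from flow(i,i), cites(i,j)
round 5: derive flow(e,g) via R3 from flow(e,j), cites(j,g)
round 5: derive flow(i,g) via R3 from flow(i,j), cites(j,g)

yes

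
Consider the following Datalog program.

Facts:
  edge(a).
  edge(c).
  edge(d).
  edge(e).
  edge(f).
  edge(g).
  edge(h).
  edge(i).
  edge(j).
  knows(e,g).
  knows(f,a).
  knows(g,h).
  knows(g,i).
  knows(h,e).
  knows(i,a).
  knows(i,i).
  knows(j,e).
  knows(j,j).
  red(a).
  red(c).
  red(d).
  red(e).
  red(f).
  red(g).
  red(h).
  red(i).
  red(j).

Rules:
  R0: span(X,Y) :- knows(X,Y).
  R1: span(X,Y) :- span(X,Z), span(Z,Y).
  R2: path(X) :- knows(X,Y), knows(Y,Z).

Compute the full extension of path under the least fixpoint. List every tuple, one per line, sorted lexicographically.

path(e)
path(g)
path(h)
path(i)
path(j)

round 1: derive path(e) via R2 from knows(e,g), knows(g,h)
round 1: derive path(g) via R2 from knows(g,h), knows(h,e)
round 1: derive path(h) via R2 from knows(h,e), knows(e,g)
round 1: derive path(i) via R2 from knows(i,i), knows(i,a)
round 1: derive path(j) via R2 from knows(j,e), knows(e,g)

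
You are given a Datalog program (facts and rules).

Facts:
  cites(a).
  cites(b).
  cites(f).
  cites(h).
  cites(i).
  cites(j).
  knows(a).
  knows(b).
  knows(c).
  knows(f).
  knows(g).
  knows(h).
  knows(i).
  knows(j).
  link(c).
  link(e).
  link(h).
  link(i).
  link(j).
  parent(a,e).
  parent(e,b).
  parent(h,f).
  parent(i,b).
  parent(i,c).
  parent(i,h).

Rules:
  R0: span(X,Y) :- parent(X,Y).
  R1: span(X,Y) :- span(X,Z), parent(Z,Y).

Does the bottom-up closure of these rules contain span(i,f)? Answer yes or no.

round 1: derive span(a,e) via R0 from parent(a,e)
round 1: derive span(e,b) via R0 from parent(e,b)
round 1: derive span(h,f) via R0 from parent(h,f)
round 1: derive span(i,b) via R0 from parent(i,b)
round 1: derive span(i,c) via R0 from parent(i,c)
round 1: derive span(i,h) via R0 from parent(i,h)
round 2: derive span(a,b) via R1 from span(a,e), parent(e,b)
round 2: derive span(i,f) via R1 from span(i,h), parent(h,f)

yes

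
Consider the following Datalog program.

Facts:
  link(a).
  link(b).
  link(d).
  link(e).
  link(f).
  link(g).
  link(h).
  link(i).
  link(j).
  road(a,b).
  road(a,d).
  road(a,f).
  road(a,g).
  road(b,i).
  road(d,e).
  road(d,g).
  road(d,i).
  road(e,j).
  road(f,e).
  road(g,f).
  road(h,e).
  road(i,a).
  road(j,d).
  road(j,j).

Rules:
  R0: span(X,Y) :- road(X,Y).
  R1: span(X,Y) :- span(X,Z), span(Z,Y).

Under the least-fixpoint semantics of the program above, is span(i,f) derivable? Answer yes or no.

yes

round 1: derive span(a,b) via R0 from road(a,b)
round 1: derive span(a,d) via R0 from road(a,d)
round 1: derive span(a,f) via R0 from road(a,f)
round 1: derive span(a,g) via R0 from road(a,g)
round 1: derive span(b,i) via R0 from road(b,i)
round 1: derive span(d,e) via R0 from road(d,e)
round 1: derive span(d,g) via R0 from road(d,g)
round 1: derive span(d,i) via R0 from road(d,i)
round 1: derive span(e,j) via R0 from road(e,j)
round 1: derive span(f,e) via R0 from road(f,e)
round 1: derive span(g,f) via R0 from road(g,f)
round 1: derive span(h,e) via R0 from road(h,e)
round 1: derive span(i,a) via R0 from road(i,a)
round 1: derive span(j,d) via R0 from road(j,d)
round 1: derive span(j,j) via R0 from road(j,j)
round 2: derive span(a,e) via R1 from span(a,d), span(d,e)
round 2: derive span(a,i) via R1 from span(a,b), span(b,i)
round 2: derive span(b,a) via R1 from span(b,i), span(i,a)
round 2: derive span(d,a) via R1 from span(d,i), span(i,a)
round 2: derive span(d,f) via R1 from span(d,g), span(g,f)
round 2: derive span(d,j) via R1 from span(d,e), span(e,j)
round 2: derive span(e,d) via R1 from span(e,j), span(j,d)
round 2: derive span(f,j) via R1 from span(f,e), span(e,j)
round 2: derive span(g,e) via R1 from span(g,f), span(f,e)
round 2: derive span(h,j) via R1 from span(h,e), span(e,j)
round 2: derive span(i,b) via R1 from span(i,a), span(a,b)
round 2: derive span(i,d) via R1 from span(i,a), span(a,d)
round 2: derive span(i,f) via R1 from span(i,a), span(a,f)
round 2: derive span(i,g) via R1 from span(i,a), span(a,g)
round 2: derive span(j,e) via R1 from span(j,d), span(d,e)
round 2: derive span(j,g) via R1 from span(j,d), span(d,g)
round 2: derive span(j,i) via R1 from span(j,d), span(d,i)
round 3: derive span(a,a) via R1 from span(a,b), span(b,a)
round 3: derive span(a,j) via R1 from span(a,d), span(d,j)
round 3: derive span(b,b) via R1 from span(b,a), span(a,b)
round 3: derive span(b,d) via R1 from span(b,a), span(a,d)
round 3: derive span(b,e) via R1 from span(b,a), span(a,e)
round 3: derive span(b,f) via R1 from span(b,a), span(a,f)
round 3: derive span(b,g) via R1 from span(b,a), span(a,g)
round 3: derive span(d,b) via R1 from span(d,a), span(a,b)
round 3: derive span(d,d) via R1 from span(d,a), span(a,d)
round 3: derive span(e,a) via R1 from span(e,d), span(d,a)
round 3: derive span(e,e) via R1 from span(e,d), span(d,e)
round 3: derive span(e,f) via R1 from span(e,d), span(d,f)
round 3: derive span(e,g) via R1 from span(e,d), span(d,g)
round 3: derive span(e,i) via R1 from span(e,d), span(d,i)
round 3: derive span(f,d) via R1 from span(f,e), span(e,d)
round 3: derive span(f,g) via R1 from span(f,j), span(j,g)
round 3: derive span(f,i) via R1 from span(f,j), span(j,i)
round 3: derive span(g,d) via R1 from span(g,e), span(e,d)
round 3: derive span(g,j) via R1 from span(g,e), span(e,j)
round 3: derive span(h,d) via R1 from span(h,e), span(e,d)
round 3: derive span(h,g) via R1 from span(h,j), span(j,g)
round 3: derive span(h,i) via R1 from span(h,j), span(j,i)
round 3: derive span(i,e) via R1 from span(i,a), span(a,e)
round 3: derive span(i,i) via R1 from span(i,a), span(a,i)
round 3: derive span(i,j) via R1 from span(i,d), span(d,j)
round 3: derive span(j,a) via R1 from span(j,d), span(d,a)
round 3: derive span(j,b) via R1 from span(j,i), span(i,b)
round 3: derive span(j,f) via R1 from span(j,d), span(d,f)
round 4: derive span(b,j) via R1 from span(b,a), span(a,j)
round 4: derive span(e,b) via R1 from span(e,a), span(a,b)
round 4: derive span(f,a) via R1 from span(f,d), span(d,a)
round 4: derive span(f,b) via R1 from span(f,d), span(d,b)
round 4: derive span(f,f) via R1 from span(f,d), span(d,f)
round 4: derive span(g,a) via R1 from span(g,d), span(d,a)
round 4: derive span(g,b) via R1 from span(g,d), span(d,b)
round 4: derive span(g,g) via R1 from span(g,d), span(d,g)
round 4: derive span(g,i) via R1 from span(g,d), span(d,i)
round 4: derive span(h,a) via R1 from span(h,d), span(d,a)
round 4: derive span(h,b) via R1 from span(h,d), span(d,b)
round 4: derive span(h,f) via R1 from span(h,d), span(d,f)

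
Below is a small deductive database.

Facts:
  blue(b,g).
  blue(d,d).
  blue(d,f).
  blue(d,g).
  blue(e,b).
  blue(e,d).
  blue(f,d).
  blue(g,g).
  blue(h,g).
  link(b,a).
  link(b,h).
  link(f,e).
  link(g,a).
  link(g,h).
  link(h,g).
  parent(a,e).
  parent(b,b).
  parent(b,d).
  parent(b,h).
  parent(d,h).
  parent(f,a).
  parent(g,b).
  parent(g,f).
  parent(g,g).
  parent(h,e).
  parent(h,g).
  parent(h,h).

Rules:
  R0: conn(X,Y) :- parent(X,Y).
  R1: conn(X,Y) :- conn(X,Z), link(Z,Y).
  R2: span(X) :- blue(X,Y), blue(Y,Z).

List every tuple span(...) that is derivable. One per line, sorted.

round 1: derive span(b) via R2 from blue(b,g), blue(g,g)
round 1: derive span(d) via R2 from blue(d,d), blue(d,d)
round 1: derive span(e) via R2 from blue(e,b), blue(b,g)
round 1: derive span(f) via R2 from blue(f,d), blue(d,d)
round 1: derive span(g) via R2 from blue(g,g), blue(g,g)
round 1: derive span(h) via R2 from blue(h,g), blue(g,g)

span(b)
span(d)
span(e)
span(f)
span(g)
span(h)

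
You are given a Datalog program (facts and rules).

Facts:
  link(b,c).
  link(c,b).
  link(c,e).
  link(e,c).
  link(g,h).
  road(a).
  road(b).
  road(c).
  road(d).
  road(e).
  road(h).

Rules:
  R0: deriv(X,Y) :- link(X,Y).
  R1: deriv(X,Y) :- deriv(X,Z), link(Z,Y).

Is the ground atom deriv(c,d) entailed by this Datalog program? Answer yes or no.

no

round 1: derive deriv(b,c) via R0 from link(b,c)
round 1: derive deriv(c,b) via R0 from link(c,b)
round 1: derive deriv(c,e) via R0 from link(c,e)
round 1: derive deriv(e,c) via R0 from link(e,c)
round 1: derive deriv(g,h) via R0 from link(g,h)
round 2: derive deriv(b,b) via R1 from deriv(b,c), link(c,b)
round 2: derive deriv(b,e) via R1 from deriv(b,c), link(c,e)
round 2: derive deriv(c,c) via R1 from deriv(c,b), link(b,c)
round 2: derive deriv(e,b) via R1 from deriv(e,c), link(c,b)
round 2: derive deriv(e,e) via R1 from deriv(e,c), link(c,e)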